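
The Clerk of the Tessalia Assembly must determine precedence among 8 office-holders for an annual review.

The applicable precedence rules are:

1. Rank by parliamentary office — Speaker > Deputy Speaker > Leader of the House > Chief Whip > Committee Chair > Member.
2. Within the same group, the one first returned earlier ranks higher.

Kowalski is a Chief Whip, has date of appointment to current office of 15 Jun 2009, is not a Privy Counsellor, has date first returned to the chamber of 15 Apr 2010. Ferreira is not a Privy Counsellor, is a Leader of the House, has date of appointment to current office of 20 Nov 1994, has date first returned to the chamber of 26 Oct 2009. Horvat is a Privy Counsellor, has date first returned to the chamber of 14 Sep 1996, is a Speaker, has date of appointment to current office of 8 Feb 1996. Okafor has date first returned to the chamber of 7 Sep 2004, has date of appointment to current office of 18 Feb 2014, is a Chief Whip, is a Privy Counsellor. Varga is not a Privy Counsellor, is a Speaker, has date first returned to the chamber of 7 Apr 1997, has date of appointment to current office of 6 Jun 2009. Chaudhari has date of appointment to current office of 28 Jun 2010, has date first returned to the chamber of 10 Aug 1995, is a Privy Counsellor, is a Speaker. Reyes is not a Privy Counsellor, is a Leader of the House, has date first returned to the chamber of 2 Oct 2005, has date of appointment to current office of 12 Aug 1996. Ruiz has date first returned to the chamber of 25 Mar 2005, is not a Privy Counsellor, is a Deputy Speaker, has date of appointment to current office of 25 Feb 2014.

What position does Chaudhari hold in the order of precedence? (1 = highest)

By parliamentary office: Chaudhari, Horvat and Varga (Speaker); then Ruiz (Deputy Speaker); then Reyes and Ferreira (Leader of the House); then Okafor and Kowalski (Chief Whip).
Among Chaudhari, Horvat and Varga, by date first returned to the chamber (earlier first): Chaudhari (10 Aug 1995) before Horvat (14 Sep 1996) before Varga (7 Apr 1997).
Among Reyes and Ferreira, by date first returned to the chamber (earlier first): Reyes (2 Oct 2005) before Ferreira (26 Oct 2009).
Among Okafor and Kowalski, by date first returned to the chamber (earlier first): Okafor (7 Sep 2004) before Kowalski (15 Apr 2010).
Order: Chaudhari, Horvat, Varga, Ruiz, Reyes, Ferreira, Okafor, Kowalski. So position 1.

1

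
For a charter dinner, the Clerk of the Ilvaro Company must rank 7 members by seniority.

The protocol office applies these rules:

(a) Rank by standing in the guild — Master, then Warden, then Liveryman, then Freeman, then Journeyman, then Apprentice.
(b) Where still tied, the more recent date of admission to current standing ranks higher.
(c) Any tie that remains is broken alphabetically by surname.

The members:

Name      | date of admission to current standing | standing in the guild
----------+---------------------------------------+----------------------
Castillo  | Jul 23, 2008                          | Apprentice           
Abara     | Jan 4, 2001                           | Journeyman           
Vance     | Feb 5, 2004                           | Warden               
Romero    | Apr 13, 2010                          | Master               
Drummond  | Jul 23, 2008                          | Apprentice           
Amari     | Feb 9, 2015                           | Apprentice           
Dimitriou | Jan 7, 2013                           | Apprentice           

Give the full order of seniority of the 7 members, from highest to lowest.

Romero, Vance, Abara, Amari, Dimitriou, Castillo, Drummond

By standing in the guild: Romero (Master); then Vance (Warden); then Abara (Journeyman); then Amari, Dimitriou, Castillo and Drummond (Apprentice).
Among Amari, Dimitriou, Castillo and Drummond, by date of admission to current standing (later first): Amari (Feb 9, 2015) before Dimitriou (Jan 7, 2013) before Castillo and Drummond (Jul 23, 2008).
Among Castillo and Drummond, alphabetically by surname: Castillo before Drummond.
Full order: Romero, Vance, Abara, Amari, Dimitriou, Castillo, Drummond.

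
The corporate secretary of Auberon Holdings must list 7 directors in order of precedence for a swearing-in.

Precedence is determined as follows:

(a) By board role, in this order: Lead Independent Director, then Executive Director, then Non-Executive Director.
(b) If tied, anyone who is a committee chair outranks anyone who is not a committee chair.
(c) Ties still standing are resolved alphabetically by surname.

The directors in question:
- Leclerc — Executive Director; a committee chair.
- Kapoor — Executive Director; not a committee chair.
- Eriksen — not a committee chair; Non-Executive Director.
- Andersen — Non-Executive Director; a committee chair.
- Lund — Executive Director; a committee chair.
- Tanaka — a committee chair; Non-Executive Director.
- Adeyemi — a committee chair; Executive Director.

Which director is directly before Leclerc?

By board role: Adeyemi, Leclerc, Lund and Kapoor (Executive Director); then Andersen, Tanaka and Eriksen (Non-Executive Director).
Among Adeyemi, Leclerc, Lund and Kapoor, a committee chair before not a committee chair: Adeyemi, Leclerc and Lund (a committee chair) before Kapoor (not a committee chair).
Among Adeyemi, Leclerc and Lund, alphabetically by surname: Adeyemi before Leclerc before Lund.
Among Andersen, Tanaka and Eriksen, a committee chair before not a committee chair: Andersen and Tanaka (a committee chair) before Eriksen (not a committee chair).
Among Andersen and Tanaka, alphabetically by surname: Andersen before Tanaka.
Order: Adeyemi, Leclerc, Lund, Kapoor, Andersen, Tanaka, Eriksen.

Adeyemi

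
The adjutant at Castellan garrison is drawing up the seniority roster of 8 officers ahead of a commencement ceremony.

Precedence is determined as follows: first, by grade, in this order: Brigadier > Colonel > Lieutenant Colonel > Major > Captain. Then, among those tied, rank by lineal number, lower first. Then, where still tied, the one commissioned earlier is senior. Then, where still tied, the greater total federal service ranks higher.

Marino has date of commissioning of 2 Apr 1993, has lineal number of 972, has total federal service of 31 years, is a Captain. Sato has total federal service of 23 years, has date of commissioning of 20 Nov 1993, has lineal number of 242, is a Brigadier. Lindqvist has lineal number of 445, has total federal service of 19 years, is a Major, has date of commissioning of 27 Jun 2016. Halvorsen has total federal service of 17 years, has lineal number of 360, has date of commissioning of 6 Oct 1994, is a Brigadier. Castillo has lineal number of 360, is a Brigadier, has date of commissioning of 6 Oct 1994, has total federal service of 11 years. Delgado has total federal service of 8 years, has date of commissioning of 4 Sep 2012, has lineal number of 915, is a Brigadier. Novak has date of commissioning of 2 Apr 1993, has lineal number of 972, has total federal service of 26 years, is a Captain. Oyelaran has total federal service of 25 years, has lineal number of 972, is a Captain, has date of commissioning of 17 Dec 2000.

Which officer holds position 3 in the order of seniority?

By grade: Sato, Halvorsen, Castillo and Delgado (Brigadier); then Lindqvist (Major); then Marino, Novak and Oyelaran (Captain).
Among Sato, Halvorsen, Castillo and Delgado, by lineal number (lower first): Sato (242) before Halvorsen and Castillo (360) before Delgado (915).
Halvorsen and Castillo both have date of commissioning 6 Oct 1994, so the next rule applies.
Among Halvorsen and Castillo, by total federal service (higher first): Halvorsen (17 years) before Castillo (11 years).
Marino, Novak and Oyelaran all have lineal number 972, so the next rule applies.
Among Marino, Novak and Oyelaran, by date of commissioning (earlier first): Marino and Novak (2 Apr 1993) before Oyelaran (17 Dec 2000).
Among Marino and Novak, by total federal service (higher first): Marino (31 years) before Novak (26 years).
Order: Sato, Halvorsen, Castillo, Delgado, Lindqvist, Marino, Novak, Oyelaran.

Castillo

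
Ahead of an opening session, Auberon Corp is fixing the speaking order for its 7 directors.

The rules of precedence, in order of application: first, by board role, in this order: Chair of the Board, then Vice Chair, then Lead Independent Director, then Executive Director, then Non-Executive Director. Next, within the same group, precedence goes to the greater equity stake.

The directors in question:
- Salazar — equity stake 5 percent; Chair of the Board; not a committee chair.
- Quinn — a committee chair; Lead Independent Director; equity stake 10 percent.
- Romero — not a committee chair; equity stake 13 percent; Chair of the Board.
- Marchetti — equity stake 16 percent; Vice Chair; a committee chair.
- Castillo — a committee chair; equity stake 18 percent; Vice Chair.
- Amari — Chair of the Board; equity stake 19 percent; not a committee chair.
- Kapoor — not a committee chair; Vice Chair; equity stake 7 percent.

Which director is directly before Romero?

By board role: Amari, Romero and Salazar (Chair of the Board); then Castillo, Marchetti and Kapoor (Vice Chair); then Quinn (Lead Independent Director).
Among Amari, Romero and Salazar, by equity stake (higher first): Amari (19 percent) before Romero (13 percent) before Salazar (5 percent).
Among Castillo, Marchetti and Kapoor, by equity stake (higher first): Castillo (18 percent) before Marchetti (16 percent) before Kapoor (7 percent).
Order: Amari, Romero, Salazar, Castillo, Marchetti, Kapoor, Quinn.

Amari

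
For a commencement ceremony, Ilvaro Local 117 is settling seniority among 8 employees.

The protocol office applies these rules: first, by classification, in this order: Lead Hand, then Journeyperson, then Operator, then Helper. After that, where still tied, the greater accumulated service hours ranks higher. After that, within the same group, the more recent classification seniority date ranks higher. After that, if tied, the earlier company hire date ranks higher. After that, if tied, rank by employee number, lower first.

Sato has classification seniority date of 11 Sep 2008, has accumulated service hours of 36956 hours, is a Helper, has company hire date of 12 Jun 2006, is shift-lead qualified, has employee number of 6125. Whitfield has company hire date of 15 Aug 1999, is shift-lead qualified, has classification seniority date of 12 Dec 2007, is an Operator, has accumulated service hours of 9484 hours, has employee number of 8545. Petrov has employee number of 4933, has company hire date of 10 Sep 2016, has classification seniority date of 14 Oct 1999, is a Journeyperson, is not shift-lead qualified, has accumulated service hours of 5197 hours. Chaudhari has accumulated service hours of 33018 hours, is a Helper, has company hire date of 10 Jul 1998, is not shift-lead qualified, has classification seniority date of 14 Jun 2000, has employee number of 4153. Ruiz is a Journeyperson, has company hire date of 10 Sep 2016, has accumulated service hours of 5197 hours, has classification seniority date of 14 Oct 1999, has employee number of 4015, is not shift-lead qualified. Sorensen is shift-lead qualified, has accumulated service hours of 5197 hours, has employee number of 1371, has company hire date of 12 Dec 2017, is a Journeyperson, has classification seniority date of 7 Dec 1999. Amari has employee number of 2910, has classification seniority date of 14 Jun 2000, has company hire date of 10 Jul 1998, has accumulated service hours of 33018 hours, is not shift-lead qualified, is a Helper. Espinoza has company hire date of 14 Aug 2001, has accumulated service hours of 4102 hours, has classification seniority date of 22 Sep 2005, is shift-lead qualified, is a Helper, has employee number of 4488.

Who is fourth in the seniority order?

Whitfield

By classification: Sorensen, Ruiz and Petrov (Journeyperson); then Whitfield (Operator); then Sato, Amari, Chaudhari and Espinoza (Helper).
Sorensen, Ruiz and Petrov all have accumulated service hours 5197 hours, so the next rule applies.
Among Sorensen, Ruiz and Petrov, by classification seniority date (later first): Sorensen (7 Dec 1999) before Ruiz and Petrov (14 Oct 1999).
Ruiz and Petrov both have company hire date 10 Sep 2016, so the next rule applies.
Among Ruiz and Petrov, by employee number (lower first): Ruiz (4015) before Petrov (4933).
Among Sato, Amari, Chaudhari and Espinoza, by accumulated service hours (higher first): Sato (36956 hours) before Amari and Chaudhari (33018 hours) before Espinoza (4102 hours).
Amari and Chaudhari both have classification seniority date 14 Jun 2000, so the next rule applies.
Amari and Chaudhari both have company hire date 10 Jul 1998, so the next rule applies.
Among Amari and Chaudhari, by employee number (lower first): Amari (2910) before Chaudhari (4153).
Order: Sorensen, Ruiz, Petrov, Whitfield, Sato, Amari, Chaudhari, Espinoza.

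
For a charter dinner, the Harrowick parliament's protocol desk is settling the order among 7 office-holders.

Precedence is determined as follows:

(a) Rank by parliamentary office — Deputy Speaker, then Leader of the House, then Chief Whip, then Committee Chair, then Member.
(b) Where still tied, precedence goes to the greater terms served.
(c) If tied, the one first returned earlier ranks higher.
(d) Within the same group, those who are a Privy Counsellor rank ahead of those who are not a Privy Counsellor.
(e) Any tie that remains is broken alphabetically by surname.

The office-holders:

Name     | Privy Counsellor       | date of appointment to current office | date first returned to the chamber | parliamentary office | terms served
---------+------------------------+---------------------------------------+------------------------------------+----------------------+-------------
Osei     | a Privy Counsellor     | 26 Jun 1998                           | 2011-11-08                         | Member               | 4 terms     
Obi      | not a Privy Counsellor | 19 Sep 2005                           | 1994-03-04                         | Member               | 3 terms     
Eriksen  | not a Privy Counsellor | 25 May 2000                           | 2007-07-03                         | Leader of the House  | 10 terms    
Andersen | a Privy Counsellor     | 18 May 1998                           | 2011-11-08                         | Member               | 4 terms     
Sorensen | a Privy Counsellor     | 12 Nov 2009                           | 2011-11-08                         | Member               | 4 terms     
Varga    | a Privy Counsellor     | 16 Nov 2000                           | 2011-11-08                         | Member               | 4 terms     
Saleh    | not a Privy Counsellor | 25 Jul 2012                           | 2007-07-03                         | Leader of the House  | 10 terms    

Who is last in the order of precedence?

Obi

By parliamentary office: Eriksen and Saleh (Leader of the House); then Andersen, Osei, Sorensen, Varga and Obi (Member).
Eriksen and Saleh both have terms served 10 terms, so the next rule applies.
Eriksen and Saleh both have date first returned to the chamber 2007-07-03, so the next rule applies.
Eriksen and Saleh are each not a Privy Counsellor, so the next rule applies.
Among Eriksen and Saleh, alphabetically by surname: Eriksen before Saleh.
Among Andersen, Osei, Sorensen, Varga and Obi, by terms served (higher first): Andersen, Osei, Sorensen and Varga (4 terms) before Obi (3 terms).
Andersen, Osei, Sorensen and Varga all have date first returned to the chamber 2011-11-08, so the next rule applies.
Andersen, Osei, Sorensen and Varga are each a Privy Counsellor, so the next rule applies.
Among Andersen, Osei, Sorensen and Varga, alphabetically by surname: Andersen before Osei before Sorensen before Varga.
Order: Eriksen, Saleh, Andersen, Osei, Sorensen, Varga, Obi.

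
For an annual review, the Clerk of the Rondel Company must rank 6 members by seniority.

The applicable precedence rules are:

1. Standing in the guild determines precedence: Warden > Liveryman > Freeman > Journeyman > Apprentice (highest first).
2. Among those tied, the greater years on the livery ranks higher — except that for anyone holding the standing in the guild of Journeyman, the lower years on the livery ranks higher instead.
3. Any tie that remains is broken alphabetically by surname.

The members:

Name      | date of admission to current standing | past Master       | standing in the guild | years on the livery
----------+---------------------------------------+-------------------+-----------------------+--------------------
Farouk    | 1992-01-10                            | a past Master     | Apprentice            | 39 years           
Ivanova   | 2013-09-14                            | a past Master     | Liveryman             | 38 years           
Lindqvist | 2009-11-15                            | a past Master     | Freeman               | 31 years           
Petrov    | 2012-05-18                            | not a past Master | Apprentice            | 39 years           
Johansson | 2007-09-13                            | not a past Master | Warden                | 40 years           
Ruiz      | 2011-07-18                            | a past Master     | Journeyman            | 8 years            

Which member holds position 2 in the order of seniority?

By standing in the guild: Johansson (Warden); then Ivanova (Liveryman); then Lindqvist (Freeman); then Ruiz (Journeyman); then Farouk and Petrov (Apprentice).
Farouk and Petrov both have years on the livery 39 years, so the next rule applies.
Among Farouk and Petrov, alphabetically by surname: Farouk before Petrov.
Order: Johansson, Ivanova, Lindqvist, Ruiz, Farouk, Petrov.

Ivanova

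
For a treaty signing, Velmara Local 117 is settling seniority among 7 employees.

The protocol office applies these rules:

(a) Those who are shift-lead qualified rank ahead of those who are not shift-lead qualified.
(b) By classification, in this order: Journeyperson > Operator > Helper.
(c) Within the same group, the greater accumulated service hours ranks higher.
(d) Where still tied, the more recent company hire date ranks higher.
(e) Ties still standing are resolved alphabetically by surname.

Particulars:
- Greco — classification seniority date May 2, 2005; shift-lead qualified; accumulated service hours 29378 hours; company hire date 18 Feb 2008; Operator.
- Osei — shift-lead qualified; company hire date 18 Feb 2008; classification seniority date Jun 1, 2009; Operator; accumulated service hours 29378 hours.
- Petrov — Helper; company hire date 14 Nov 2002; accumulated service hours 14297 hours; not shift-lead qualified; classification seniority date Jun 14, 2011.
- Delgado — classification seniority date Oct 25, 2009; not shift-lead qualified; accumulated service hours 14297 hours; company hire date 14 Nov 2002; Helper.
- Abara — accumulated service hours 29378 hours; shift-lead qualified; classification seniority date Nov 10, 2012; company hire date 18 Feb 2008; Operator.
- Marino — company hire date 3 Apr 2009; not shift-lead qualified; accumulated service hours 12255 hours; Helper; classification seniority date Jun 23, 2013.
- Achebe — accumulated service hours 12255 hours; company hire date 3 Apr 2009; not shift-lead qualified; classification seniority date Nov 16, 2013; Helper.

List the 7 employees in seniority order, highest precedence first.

Abara, Greco, Osei, Delgado, Petrov, Achebe, Marino

By the first rule: Abara, Greco and Osei (each shift-lead qualified); then Delgado, Petrov, Achebe and Marino (each not shift-lead qualified).
Abara, Greco and Osei are each Operator, so the next rule applies.
Abara, Greco and Osei all have accumulated service hours 29378 hours, so the next rule applies.
Abara, Greco and Osei all have company hire date 18 Feb 2008, so the next rule applies.
Among Abara, Greco and Osei, alphabetically by surname: Abara before Greco before Osei.
Delgado, Petrov, Achebe and Marino are each Helper, so the next rule applies.
Among Delgado, Petrov, Achebe and Marino, by accumulated service hours (higher first): Delgado and Petrov (14297 hours) before Achebe and Marino (12255 hours).
Delgado and Petrov both have company hire date 14 Nov 2002, so the next rule applies.
Among Delgado and Petrov, alphabetically by surname: Delgado before Petrov.
Achebe and Marino both have company hire date 3 Apr 2009, so the next rule applies.
Among Achebe and Marino, alphabetically by surname: Achebe before Marino.
Full order: Abara, Greco, Osei, Delgado, Petrov, Achebe, Marino.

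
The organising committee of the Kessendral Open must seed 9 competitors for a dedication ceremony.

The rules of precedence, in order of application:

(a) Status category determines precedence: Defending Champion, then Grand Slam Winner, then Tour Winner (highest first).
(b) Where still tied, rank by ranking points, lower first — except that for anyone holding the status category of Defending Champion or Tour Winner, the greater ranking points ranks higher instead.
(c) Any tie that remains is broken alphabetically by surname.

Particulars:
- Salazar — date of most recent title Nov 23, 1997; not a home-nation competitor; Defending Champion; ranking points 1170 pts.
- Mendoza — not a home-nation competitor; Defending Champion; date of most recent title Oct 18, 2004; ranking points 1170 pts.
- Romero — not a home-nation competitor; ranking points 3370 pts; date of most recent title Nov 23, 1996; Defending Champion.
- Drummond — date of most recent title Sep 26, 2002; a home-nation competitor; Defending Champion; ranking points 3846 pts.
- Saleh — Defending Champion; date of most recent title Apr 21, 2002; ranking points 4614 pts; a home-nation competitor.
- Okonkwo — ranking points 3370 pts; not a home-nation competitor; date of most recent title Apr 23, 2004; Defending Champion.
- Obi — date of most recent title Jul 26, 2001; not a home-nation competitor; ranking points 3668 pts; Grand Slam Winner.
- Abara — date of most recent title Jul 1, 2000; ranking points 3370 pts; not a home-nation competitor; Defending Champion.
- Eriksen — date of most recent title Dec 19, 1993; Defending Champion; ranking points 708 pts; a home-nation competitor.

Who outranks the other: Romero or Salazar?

Romero

By status category: Saleh, Drummond, Abara, Okonkwo, Romero, Mendoza, Salazar and Eriksen (Defending Champion); then Obi (Grand Slam Winner).
Among Saleh, Drummond, Abara, Okonkwo, Romero, Mendoza, Salazar and Eriksen, by ranking points (higher first) (reversed rule for this group): Saleh (4614 pts) before Drummond (3846 pts) before Abara, Okonkwo and Romero (3370 pts) before Mendoza and Salazar (1170 pts) before Eriksen (708 pts).
Among Abara, Okonkwo and Romero, alphabetically by surname: Abara before Okonkwo before Romero.
Among Mendoza and Salazar, alphabetically by surname: Mendoza before Salazar.
So Romero takes precedence.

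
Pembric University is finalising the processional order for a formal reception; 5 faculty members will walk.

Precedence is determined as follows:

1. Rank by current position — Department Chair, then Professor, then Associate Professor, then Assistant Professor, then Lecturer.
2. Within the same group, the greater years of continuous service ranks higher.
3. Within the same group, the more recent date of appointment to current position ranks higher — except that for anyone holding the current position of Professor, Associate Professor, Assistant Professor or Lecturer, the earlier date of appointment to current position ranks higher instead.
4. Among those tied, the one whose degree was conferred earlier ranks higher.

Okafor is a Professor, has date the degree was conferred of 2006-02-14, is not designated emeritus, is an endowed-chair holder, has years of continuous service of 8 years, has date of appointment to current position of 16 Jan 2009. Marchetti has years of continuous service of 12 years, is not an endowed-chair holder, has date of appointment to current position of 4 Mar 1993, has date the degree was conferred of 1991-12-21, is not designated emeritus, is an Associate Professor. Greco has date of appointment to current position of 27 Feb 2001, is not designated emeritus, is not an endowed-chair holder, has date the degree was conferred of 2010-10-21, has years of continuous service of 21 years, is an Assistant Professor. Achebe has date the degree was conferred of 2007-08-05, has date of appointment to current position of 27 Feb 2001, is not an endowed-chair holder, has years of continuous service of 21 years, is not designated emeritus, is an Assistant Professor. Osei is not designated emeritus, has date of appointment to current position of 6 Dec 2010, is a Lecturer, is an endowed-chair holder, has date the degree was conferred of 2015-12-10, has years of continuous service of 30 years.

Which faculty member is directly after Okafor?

By current position: Okafor (Professor); then Marchetti (Associate Professor); then Achebe and Greco (Assistant Professor); then Osei (Lecturer).
Achebe and Greco both have years of continuous service 21 years, so the next rule applies.
Achebe and Greco both have date of appointment to current position 27 Feb 2001, so the next rule applies.
Among Achebe and Greco, by date the degree was conferred (earlier first): Achebe (2007-08-05) before Greco (2010-10-21).
Order: Okafor, Marchetti, Achebe, Greco, Osei.

Marchetti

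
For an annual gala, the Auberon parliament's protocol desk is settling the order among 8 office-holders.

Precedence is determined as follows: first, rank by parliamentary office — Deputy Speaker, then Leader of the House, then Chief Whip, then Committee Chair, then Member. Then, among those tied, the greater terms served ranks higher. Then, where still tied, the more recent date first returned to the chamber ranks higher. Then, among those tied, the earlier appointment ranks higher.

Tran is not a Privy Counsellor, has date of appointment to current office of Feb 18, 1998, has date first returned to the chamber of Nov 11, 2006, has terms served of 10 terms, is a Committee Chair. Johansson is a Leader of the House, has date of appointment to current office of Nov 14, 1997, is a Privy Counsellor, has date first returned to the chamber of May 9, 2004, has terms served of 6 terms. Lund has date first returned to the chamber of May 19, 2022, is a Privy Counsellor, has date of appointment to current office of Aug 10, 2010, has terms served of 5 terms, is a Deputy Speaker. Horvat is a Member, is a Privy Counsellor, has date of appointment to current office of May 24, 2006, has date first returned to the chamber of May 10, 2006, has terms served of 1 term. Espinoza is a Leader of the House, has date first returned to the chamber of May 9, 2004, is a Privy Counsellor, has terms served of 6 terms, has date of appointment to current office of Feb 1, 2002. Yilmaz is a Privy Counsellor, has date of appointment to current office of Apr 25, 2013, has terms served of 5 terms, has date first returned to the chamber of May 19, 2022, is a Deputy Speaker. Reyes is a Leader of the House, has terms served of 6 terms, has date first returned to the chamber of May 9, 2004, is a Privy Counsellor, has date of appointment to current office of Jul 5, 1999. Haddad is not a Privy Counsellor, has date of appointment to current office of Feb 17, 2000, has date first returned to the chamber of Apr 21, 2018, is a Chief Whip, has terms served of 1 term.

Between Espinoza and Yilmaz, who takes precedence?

By parliamentary office: Lund and Yilmaz (Deputy Speaker); then Johansson, Reyes and Espinoza (Leader of the House); then Haddad (Chief Whip); then Tran (Committee Chair); then Horvat (Member).
Lund and Yilmaz both have terms served 5 terms, so the next rule applies.
Lund and Yilmaz both have date first returned to the chamber May 19, 2022, so the next rule applies.
Among Lund and Yilmaz, by date of appointment to current office (earlier first): Lund (Aug 10, 2010) before Yilmaz (Apr 25, 2013).
Johansson, Reyes and Espinoza all have terms served 6 terms, so the next rule applies.
Johansson, Reyes and Espinoza all have date first returned to the chamber May 9, 2004, so the next rule applies.
Among Johansson, Reyes and Espinoza, by date of appointment to current office (earlier first): Johansson (Nov 14, 1997) before Reyes (Jul 5, 1999) before Espinoza (Feb 1, 2002).
So Yilmaz takes precedence.

Yilmaz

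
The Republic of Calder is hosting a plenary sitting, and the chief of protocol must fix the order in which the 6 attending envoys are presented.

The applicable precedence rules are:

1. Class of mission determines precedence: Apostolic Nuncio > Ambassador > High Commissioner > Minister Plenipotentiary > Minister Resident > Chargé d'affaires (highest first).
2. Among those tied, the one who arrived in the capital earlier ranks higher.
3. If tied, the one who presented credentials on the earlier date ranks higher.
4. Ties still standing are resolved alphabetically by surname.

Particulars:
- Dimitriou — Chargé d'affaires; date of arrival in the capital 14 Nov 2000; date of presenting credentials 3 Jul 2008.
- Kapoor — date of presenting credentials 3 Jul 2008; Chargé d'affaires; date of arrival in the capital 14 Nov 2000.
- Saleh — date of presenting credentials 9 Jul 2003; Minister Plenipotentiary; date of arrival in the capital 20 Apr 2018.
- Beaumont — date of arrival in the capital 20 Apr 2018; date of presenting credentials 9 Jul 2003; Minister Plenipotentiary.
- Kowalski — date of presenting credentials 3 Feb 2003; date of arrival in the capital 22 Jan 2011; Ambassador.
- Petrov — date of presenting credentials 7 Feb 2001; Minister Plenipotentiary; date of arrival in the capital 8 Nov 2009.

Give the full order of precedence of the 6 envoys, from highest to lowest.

Kowalski, Petrov, Beaumont, Saleh, Dimitriou, Kapoor

By class of mission: Kowalski (Ambassador); then Petrov, Beaumont and Saleh (Minister Plenipotentiary); then Dimitriou and Kapoor (Chargé d'affaires).
Among Petrov, Beaumont and Saleh, by date of arrival in the capital (earlier first): Petrov (8 Nov 2009) before Beaumont and Saleh (20 Apr 2018).
Beaumont and Saleh both have date of presenting credentials 9 Jul 2003, so the next rule applies.
Among Beaumont and Saleh, alphabetically by surname: Beaumont before Saleh.
Dimitriou and Kapoor both have date of arrival in the capital 14 Nov 2000, so the next rule applies.
Dimitriou and Kapoor both have date of presenting credentials 3 Jul 2008, so the next rule applies.
Among Dimitriou and Kapoor, alphabetically by surname: Dimitriou before Kapoor.
Full order: Kowalski, Petrov, Beaumont, Saleh, Dimitriou, Kapoor.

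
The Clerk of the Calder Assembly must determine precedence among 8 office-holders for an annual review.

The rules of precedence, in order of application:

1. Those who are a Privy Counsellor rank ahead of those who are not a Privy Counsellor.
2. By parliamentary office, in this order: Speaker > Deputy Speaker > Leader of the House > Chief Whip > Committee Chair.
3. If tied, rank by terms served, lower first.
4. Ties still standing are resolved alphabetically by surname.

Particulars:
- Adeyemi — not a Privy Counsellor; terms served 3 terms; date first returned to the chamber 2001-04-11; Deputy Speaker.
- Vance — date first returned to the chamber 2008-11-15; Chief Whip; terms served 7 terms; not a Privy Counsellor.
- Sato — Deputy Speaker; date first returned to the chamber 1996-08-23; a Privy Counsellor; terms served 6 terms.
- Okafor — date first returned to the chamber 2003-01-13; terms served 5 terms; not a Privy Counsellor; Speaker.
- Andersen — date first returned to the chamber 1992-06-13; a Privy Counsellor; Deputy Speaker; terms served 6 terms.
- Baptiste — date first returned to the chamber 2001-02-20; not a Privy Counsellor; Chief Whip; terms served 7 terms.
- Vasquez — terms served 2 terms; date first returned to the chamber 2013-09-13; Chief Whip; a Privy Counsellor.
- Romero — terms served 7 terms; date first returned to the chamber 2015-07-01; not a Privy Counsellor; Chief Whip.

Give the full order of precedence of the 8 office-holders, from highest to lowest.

By the first rule: Andersen, Sato and Vasquez (each a Privy Counsellor); then Okafor, Adeyemi, Baptiste, Romero and Vance (each not a Privy Counsellor).
Among Andersen, Sato and Vasquez, by parliamentary office: Andersen and Sato (Deputy Speaker) before Vasquez (Chief Whip).
Andersen and Sato both have terms served 6 terms, so the next rule applies.
Among Andersen and Sato, alphabetically by surname: Andersen before Sato.
Among Okafor, Adeyemi, Baptiste, Romero and Vance, by parliamentary office: Okafor (Speaker) before Adeyemi (Deputy Speaker) before Baptiste, Romero and Vance (Chief Whip).
Baptiste, Romero and Vance all have terms served 7 terms, so the next rule applies.
Among Baptiste, Romero and Vance, alphabetically by surname: Baptiste before Romero before Vance.
Full order: Andersen, Sato, Vasquez, Okafor, Adeyemi, Baptiste, Romero, Vance.

Andersen, Sato, Vasquez, Okafor, Adeyemi, Baptiste, Romero, Vance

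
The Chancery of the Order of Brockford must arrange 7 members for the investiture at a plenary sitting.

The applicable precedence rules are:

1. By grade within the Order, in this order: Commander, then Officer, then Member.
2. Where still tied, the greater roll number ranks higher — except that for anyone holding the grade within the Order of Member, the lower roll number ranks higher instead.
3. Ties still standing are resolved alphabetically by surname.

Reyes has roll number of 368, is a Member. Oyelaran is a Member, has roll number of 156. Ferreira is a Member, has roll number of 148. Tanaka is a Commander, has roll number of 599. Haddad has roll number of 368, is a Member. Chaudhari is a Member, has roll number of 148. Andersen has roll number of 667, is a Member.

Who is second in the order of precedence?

Chaudhari

By grade within the Order: Tanaka (Commander); then Chaudhari, Ferreira, Oyelaran, Haddad, Reyes and Andersen (Member).
Among Chaudhari, Ferreira, Oyelaran, Haddad, Reyes and Andersen, by roll number (lower first) (reversed rule for this group): Chaudhari and Ferreira (148) before Oyelaran (156) before Haddad and Reyes (368) before Andersen (667).
Among Chaudhari and Ferreira, alphabetically by surname: Chaudhari before Ferreira.
Among Haddad and Reyes, alphabetically by surname: Haddad before Reyes.
Order: Tanaka, Chaudhari, Ferreira, Oyelaran, Haddad, Reyes, Andersen.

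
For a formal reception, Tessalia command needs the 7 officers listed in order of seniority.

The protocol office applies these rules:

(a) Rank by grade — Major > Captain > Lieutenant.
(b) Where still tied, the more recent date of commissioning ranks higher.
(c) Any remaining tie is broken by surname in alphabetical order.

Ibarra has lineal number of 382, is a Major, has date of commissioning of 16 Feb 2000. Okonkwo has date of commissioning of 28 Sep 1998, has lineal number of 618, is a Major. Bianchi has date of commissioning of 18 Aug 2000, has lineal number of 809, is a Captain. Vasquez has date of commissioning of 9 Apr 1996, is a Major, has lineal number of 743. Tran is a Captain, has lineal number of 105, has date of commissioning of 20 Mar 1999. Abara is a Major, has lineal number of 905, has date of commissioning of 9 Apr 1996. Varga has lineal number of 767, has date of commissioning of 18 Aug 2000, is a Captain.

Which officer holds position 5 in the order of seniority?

By grade: Ibarra, Okonkwo, Abara and Vasquez (Major); then Bianchi, Varga and Tran (Captain).
Among Ibarra, Okonkwo, Abara and Vasquez, by date of commissioning (later first): Ibarra (16 Feb 2000) before Okonkwo (28 Sep 1998) before Abara and Vasquez (9 Apr 1996).
Among Abara and Vasquez, alphabetically by surname: Abara before Vasquez.
Among Bianchi, Varga and Tran, by date of commissioning (later first): Bianchi and Varga (18 Aug 2000) before Tran (20 Mar 1999).
Among Bianchi and Varga, alphabetically by surname: Bianchi before Varga.
Order: Ibarra, Okonkwo, Abara, Vasquez, Bianchi, Varga, Tran.

Bianchi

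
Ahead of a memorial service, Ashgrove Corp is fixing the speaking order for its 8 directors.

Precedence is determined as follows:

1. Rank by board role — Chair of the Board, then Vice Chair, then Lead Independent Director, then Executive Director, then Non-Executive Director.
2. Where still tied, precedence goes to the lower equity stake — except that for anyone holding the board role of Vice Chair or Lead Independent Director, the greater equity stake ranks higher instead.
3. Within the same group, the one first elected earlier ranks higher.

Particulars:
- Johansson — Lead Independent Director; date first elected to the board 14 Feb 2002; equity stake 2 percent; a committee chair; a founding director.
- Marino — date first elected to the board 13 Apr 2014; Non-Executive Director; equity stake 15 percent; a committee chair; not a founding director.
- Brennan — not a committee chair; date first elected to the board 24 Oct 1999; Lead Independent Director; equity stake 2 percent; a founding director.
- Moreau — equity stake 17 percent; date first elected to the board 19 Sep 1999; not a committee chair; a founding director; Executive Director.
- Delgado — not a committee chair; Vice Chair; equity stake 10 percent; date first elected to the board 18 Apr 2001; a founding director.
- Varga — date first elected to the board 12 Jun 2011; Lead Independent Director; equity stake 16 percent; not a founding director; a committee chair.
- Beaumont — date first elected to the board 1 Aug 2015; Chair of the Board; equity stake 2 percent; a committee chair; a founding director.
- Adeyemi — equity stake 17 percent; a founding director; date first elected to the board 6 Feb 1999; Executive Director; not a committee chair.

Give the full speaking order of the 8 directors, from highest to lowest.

Beaumont, Delgado, Varga, Brennan, Johansson, Adeyemi, Moreau, Marino

By board role: Beaumont (Chair of the Board); then Delgado (Vice Chair); then Varga, Brennan and Johansson (Lead Independent Director); then Adeyemi and Moreau (Executive Director); then Marino (Non-Executive Director).
Among Varga, Brennan and Johansson, by equity stake (higher first) (reversed rule for this group): Varga (16 percent) before Brennan and Johansson (2 percent).
Among Brennan and Johansson, by date first elected to the board (earlier first): Brennan (24 Oct 1999) before Johansson (14 Feb 2002).
Adeyemi and Moreau both have equity stake 17 percent, so the next rule applies.
Among Adeyemi and Moreau, by date first elected to the board (earlier first): Adeyemi (6 Feb 1999) before Moreau (19 Sep 1999).
Full order: Beaumont, Delgado, Varga, Brennan, Johansson, Adeyemi, Moreau, Marino.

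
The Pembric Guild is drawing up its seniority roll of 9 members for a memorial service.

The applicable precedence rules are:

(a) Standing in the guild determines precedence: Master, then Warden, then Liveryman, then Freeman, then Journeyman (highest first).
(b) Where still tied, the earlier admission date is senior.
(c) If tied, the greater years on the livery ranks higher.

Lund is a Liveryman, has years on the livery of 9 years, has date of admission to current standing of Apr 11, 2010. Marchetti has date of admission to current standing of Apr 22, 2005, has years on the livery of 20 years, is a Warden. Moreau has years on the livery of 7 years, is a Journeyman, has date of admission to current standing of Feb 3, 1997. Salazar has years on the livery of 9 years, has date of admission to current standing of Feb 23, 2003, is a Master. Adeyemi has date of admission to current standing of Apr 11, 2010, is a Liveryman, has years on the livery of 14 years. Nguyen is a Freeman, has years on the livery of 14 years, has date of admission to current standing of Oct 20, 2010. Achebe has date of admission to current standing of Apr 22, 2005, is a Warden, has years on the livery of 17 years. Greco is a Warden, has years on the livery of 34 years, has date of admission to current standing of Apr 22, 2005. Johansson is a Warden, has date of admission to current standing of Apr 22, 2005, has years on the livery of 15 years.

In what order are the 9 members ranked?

Salazar, Greco, Marchetti, Achebe, Johansson, Adeyemi, Lund, Nguyen, Moreau

By standing in the guild: Salazar (Master); then Greco, Marchetti, Achebe and Johansson (Warden); then Adeyemi and Lund (Liveryman); then Nguyen (Freeman); then Moreau (Journeyman).
Greco, Marchetti, Achebe and Johansson all have date of admission to current standing Apr 22, 2005, so the next rule applies.
Among Greco, Marchetti, Achebe and Johansson, by years on the livery (higher first): Greco (34 years) before Marchetti (20 years) before Achebe (17 years) before Johansson (15 years).
Adeyemi and Lund both have date of admission to current standing Apr 11, 2010, so the next rule applies.
Among Adeyemi and Lund, by years on the livery (higher first): Adeyemi (14 years) before Lund (9 years).
Full order: Salazar, Greco, Marchetti, Achebe, Johansson, Adeyemi, Lund, Nguyen, Moreau.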